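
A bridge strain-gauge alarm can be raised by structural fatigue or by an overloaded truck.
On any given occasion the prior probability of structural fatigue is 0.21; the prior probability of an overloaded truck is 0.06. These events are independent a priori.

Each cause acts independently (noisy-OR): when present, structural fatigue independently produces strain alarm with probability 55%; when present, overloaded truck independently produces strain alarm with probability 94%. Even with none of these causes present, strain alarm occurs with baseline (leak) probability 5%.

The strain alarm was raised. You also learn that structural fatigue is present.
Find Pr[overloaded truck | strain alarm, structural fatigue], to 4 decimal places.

Pr[overloaded truck | strain alarm, structural fatigue] ≈ 0.0980

Under noisy-OR, P(strain alarm | causes) = 1 − (1−0.05)·∏(1−qᵢ) over the active causes.
P(strain alarm | structural fatigue) = 0.5725*0.94 + 0.97435*0.06 = 0.538150 + 0.058461 = 0.596611
The overloaded truck-present share is 0.97435*0.06 = 0.058461.
So P(overloaded truck | strain alarm, structural fatigue) = 0.058461/0.596611 ≈ 0.0980.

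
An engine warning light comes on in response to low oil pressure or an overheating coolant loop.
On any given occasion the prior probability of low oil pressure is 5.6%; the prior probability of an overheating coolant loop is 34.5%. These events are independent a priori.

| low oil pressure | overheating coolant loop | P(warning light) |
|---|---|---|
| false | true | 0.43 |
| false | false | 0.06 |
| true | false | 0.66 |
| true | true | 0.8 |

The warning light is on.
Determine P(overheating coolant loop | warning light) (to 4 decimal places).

Weight on overheating coolant loop=true, given the evidence: 0.140042 + 0.015456 = 0.155498
Denominator P(warning light): 0.06·0.944·0.655 + 0.43·0.944·0.345 + 0.66·0.056·0.655 + 0.8·0.056·0.345 = 0.216806
P(overheating coolant loop | warning light) = 0.155498/0.216806 ≈ 0.7172

P(overheating coolant loop | warning light) ≈ 0.7172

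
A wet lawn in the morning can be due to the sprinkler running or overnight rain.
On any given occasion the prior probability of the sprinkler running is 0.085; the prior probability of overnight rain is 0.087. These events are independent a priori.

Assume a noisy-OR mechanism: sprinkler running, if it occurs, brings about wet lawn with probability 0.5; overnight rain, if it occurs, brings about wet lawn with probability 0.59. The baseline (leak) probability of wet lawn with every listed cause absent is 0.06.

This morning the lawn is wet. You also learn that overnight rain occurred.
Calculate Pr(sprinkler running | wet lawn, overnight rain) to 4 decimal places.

Pr(sprinkler running | wet lawn, overnight rain) ≈ 0.1088

Under noisy-OR, P(wet lawn | causes) = 1 − (1−0.06)·∏(1−qᵢ) over the active causes.
Enumerate both values of sprinkler running and weight by the priors:
  P(wet lawn | overnight rain) = 0.6146·0.915 + 0.8073·0.085
        = 0.562359 + 0.068621 = 0.630980
The terms with sprinkler running present sum to 0.068621, so
  P(sprinkler running | wet lawn, overnight rain) = 0.068621 / 0.630980 ≈ 0.1088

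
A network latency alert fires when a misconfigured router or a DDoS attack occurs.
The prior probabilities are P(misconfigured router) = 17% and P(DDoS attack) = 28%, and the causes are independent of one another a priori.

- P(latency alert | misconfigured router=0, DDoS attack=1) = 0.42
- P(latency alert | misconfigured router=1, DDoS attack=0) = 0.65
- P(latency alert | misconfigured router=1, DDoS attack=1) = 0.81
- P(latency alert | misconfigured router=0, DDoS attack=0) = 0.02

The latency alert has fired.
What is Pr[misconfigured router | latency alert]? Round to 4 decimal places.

By total probability over the 4 (misconfigured router, DDoS attack) configurations:
  P(latency alert) = 0.02·0.83·0.72 + 0.42·0.83·0.28 + 0.65·0.17·0.72 + 0.81·0.17·0.28
        = 0.011952 + 0.097608 + 0.079560 + 0.038556 = 0.227676
The terms with misconfigured router present sum to 0.118116, so
  P(misconfigured router | latency alert) = 0.118116 / 0.227676 ≈ 0.5188

Pr[misconfigured router | latency alert] ≈ 0.5188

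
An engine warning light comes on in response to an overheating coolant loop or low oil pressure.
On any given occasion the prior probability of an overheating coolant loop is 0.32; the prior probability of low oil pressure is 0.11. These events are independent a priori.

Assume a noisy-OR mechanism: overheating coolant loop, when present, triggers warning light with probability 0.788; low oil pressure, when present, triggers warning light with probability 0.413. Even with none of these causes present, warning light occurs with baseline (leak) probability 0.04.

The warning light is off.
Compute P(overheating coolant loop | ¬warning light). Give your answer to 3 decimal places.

P(overheating coolant loop | ¬warning light) ≈ 0.091

Under noisy-OR, P(warning light | causes) = 1 − (1−0.04)·∏(1−qᵢ) over the active causes.
P(¬warning light) = 0.96·0.68·0.89 + 0.56352·0.68·0.11 + 0.20352·0.32·0.89 + 0.119466·0.32·0.11 = 0.580992 + 0.042151 + 0.057962 + 0.004205 = 0.685310
Of this, 0.062167 comes from 0.057962 + 0.004205 (the overheating coolant loop=true cases).
So P(overheating coolant loop | ¬warning light) = 0.062167/0.685310 ≈ 0.091.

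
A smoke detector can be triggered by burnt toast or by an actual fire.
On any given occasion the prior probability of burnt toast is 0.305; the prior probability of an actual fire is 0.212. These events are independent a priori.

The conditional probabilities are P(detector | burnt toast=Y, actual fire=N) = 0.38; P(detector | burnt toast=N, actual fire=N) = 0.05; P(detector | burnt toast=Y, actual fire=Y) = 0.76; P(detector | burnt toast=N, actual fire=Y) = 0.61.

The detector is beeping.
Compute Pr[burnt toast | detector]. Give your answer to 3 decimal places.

Pr[burnt toast | detector] ≈ 0.545

By total probability over the 4 (burnt toast, actual fire) configurations:
  P(detector) = 0.05*0.695*0.788 + 0.61*0.695*0.212 + 0.38*0.305*0.788 + 0.76*0.305*0.212
        = 0.027383 + 0.089877 + 0.091329 + 0.049142 = 0.257731
The terms with burnt toast present sum to 0.140471, so
  P(burnt toast | detector) = 0.140471 / 0.257731 ≈ 0.545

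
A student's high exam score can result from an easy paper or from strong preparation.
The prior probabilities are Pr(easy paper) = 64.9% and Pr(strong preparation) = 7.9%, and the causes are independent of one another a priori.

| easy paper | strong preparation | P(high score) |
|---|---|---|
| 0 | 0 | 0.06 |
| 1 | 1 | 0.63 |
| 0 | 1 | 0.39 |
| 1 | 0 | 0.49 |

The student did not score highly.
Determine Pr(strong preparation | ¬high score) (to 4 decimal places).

For the numerator, keep only strong preparation=true terms: 0.016915 + 0.018970 = 0.035885
Denominator P(¬high score): 0.94*0.351*0.921 + 0.61*0.351*0.079 + 0.51*0.649*0.921 + 0.37*0.649*0.079 = 0.644602
P(strong preparation | ¬high score) = 0.035885/0.644602 ≈ 0.0557

Pr(strong preparation | ¬high score) ≈ 0.0557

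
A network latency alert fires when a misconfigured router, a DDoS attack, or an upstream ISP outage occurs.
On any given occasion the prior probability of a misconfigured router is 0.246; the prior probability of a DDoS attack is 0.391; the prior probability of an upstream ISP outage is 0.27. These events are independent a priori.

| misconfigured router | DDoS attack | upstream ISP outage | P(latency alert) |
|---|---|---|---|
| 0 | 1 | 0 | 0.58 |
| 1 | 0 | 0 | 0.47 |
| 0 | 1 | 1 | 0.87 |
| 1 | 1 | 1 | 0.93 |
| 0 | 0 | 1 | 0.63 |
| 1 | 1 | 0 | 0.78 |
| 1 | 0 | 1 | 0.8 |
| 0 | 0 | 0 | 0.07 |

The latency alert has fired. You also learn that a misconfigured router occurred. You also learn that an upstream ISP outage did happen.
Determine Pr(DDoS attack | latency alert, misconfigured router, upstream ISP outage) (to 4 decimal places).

Pr(DDoS attack | latency alert, misconfigured router, upstream ISP outage) ≈ 0.4274

P(latency alert | misconfigured router, upstream ISP outage) = 0.8*0.609 + 0.93*0.391 = 0.487200 + 0.363630 = 0.850830
Restricting to configurations with DDoS attack present: 0.93*0.391 = 0.363630.
Hence the posterior is 0.363630/0.850830 ≈ 0.4274.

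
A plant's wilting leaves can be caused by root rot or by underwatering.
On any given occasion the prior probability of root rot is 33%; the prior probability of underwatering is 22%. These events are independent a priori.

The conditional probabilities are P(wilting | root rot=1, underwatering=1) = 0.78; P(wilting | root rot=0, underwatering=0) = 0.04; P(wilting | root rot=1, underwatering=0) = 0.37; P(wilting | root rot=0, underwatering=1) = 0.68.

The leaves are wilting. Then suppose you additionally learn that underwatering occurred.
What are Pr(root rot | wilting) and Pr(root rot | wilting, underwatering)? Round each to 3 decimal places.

Pr(root rot | wilting) ≈ 0.556; Pr(root rot | wilting, underwatering) ≈ 0.361

For the numerator, keep only root rot=true terms: 0.095238 + 0.056628 = 0.151866
Normalizer over all consistent configurations: 0.04×0.67×0.78 + 0.68×0.67×0.22 + 0.37×0.33×0.78 + 0.78×0.33×0.22 = 0.273002
Posterior = 0.151866 / 0.273002 ≈ 0.556

Now condition on the additional information:
By total probability over both values of root rot:
  P(wilting | underwatering) = 0.68·0.67 + 0.78·0.33
        = 0.455600 + 0.257400 = 0.713000
The terms with root rot present sum to 0.257400, so
  P(root rot | wilting, underwatering) = 0.257400 / 0.713000 ≈ 0.361
— underwatering explains away the evidence for root rot.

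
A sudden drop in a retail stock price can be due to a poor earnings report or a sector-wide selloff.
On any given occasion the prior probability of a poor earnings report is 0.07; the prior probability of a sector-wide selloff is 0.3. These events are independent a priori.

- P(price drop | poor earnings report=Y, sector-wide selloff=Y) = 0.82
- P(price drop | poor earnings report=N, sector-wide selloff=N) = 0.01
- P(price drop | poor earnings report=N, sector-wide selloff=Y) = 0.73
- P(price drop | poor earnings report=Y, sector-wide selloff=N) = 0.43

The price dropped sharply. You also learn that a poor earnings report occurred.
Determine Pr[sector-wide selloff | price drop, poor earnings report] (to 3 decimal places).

Pr[sector-wide selloff | price drop, poor earnings report] ≈ 0.450

P(price drop | poor earnings report) = 0.43×0.7 + 0.82×0.3 = 0.301000 + 0.246000 = 0.547000
Of this, 0.246000 comes from 0.82×0.3 (the sector-wide selloff=true cases).
So P(sector-wide selloff | price drop, poor earnings report) = 0.246000/0.547000 ≈ 0.450.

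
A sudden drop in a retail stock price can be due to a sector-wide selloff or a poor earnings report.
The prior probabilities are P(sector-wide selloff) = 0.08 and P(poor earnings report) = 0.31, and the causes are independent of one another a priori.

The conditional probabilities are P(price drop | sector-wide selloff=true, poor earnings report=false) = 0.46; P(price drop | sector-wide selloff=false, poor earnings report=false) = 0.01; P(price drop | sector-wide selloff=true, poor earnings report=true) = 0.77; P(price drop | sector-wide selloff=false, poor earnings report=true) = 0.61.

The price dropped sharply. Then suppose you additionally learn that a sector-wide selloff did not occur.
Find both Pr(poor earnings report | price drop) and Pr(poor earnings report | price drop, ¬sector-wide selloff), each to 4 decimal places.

Sum P(price drop|·) weighted by the priors over the 4 (sector-wide selloff, poor earnings report) configurations:
  P(price drop) = 0.01×0.92×0.69 + 0.61×0.92×0.31 + 0.46×0.08×0.69 + 0.77×0.08×0.31
        = 0.006348 + 0.173972 + 0.025392 + 0.019096 = 0.224808
Configurations with poor earnings report contribute 0.193068, so
  P(poor earnings report | price drop) = 0.193068 / 0.224808 ≈ 0.8588

Now condition on the additional information:
For the numerator, keep only poor earnings report=true terms: 0.61·0.31 = 0.189100
Normalizer over all consistent configurations: 0.01·0.69 + 0.61·0.31 = 0.196000
Posterior = 0.189100 / 0.196000 ≈ 0.9648

Pr(poor earnings report | price drop) ≈ 0.8588; Pr(poor earnings report | price drop, ¬sector-wide selloff) ≈ 0.9648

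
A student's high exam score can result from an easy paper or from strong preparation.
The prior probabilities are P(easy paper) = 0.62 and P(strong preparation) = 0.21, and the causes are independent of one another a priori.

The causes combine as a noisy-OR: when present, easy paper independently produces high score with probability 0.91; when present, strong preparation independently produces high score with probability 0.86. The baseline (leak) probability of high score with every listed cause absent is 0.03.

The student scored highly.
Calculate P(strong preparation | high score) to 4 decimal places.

P(strong preparation | high score) ≈ 0.3023

Under noisy-OR, P(high score | causes) = 1 − (1−0.03)·∏(1−qᵢ) over the active causes.
For the numerator, keep only strong preparation=true terms: 0.068963 + 0.128609 = 0.197572
Normalizer over all consistent configurations: 0.03*0.38*0.79 + 0.8642*0.38*0.21 + 0.9127*0.62*0.79 + 0.987778*0.62*0.21 = 0.653618
P(strong preparation | high score) = 0.197572/0.653618 ≈ 0.3023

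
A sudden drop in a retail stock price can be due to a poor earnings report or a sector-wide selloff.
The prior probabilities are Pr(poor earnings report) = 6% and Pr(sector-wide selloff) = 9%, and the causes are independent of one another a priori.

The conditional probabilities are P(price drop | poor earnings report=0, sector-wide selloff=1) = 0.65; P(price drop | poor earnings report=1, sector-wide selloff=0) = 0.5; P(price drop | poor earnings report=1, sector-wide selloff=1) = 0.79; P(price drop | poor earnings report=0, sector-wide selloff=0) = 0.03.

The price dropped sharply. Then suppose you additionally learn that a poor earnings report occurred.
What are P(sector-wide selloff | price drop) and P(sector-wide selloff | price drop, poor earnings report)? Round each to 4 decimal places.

P(sector-wide selloff | price drop) ≈ 0.5280; P(sector-wide selloff | price drop, poor earnings report) ≈ 0.1351

For the numerator, keep only sector-wide selloff=true terms: 0.054990 + 0.004266 = 0.059256
Denominator P(price drop): 0.03×0.94×0.91 + 0.65×0.94×0.09 + 0.5×0.06×0.91 + 0.79×0.06×0.09 = 0.112218
Posterior = 0.059256 / 0.112218 ≈ 0.5280

Now also conditioning on poor earnings report=true:
P(price drop | poor earnings report) = 0.5·0.91 + 0.79·0.09 = 0.455000 + 0.071100 = 0.526100
Restricting to configurations with sector-wide selloff present: 0.79·0.09 = 0.071100.
P(sector-wide selloff | price drop, poor earnings report) = 0.071100 / 0.526100 ≈ 0.1351
— poor earnings report explains away the evidence for sector-wide selloff.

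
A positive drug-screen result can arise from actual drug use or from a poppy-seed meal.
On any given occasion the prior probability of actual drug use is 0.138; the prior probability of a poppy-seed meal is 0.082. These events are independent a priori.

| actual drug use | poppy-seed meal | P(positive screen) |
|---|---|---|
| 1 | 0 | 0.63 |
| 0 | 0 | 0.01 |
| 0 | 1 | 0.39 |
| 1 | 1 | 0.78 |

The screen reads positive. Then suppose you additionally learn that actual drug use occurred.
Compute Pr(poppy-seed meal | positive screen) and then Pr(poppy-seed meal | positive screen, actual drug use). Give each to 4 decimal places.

P(positive screen) = 0.01×0.862×0.918 + 0.39×0.862×0.082 + 0.63×0.138×0.918 + 0.78×0.138×0.082 = 0.007913 + 0.027567 + 0.079811 + 0.008826 = 0.124117
Restricting to configurations with poppy-seed meal present: 0.027567 + 0.008826 = 0.036393.
So P(poppy-seed meal | positive screen) = 0.036393/0.124117 ≈ 0.2932.

Now also conditioning on actual drug use=true:
P(positive screen | actual drug use) = 0.63*0.918 + 0.78*0.082 = 0.578340 + 0.063960 = 0.642300
Of this, 0.063960 comes from 0.78*0.082 (the poppy-seed meal=true cases).
So P(poppy-seed meal | positive screen, actual drug use) = 0.063960/0.642300 ≈ 0.0996.
Conditioning on actual drug use lowers the posterior on poppy-seed meal: the classic explaining-away effect in a common-effect structure.

Pr(poppy-seed meal | positive screen) ≈ 0.2932; Pr(poppy-seed meal | positive screen, actual drug use) ≈ 0.0996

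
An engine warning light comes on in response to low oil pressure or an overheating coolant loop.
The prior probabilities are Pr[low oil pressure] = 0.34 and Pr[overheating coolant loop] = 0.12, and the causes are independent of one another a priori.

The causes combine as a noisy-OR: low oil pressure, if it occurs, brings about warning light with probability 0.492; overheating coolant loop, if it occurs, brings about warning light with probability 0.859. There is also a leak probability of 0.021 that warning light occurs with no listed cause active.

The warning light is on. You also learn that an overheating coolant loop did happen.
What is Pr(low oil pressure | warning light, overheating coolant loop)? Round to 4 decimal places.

Under noisy-OR, P(warning light | causes) = 1 − (1−0.021)·∏(1−qᵢ) over the active causes.
By total probability over both values of low oil pressure:
  P(warning light | overheating coolant loop) = 0.861961*0.66 + 0.929876*0.34
        = 0.568894 + 0.316158 = 0.885052
Keeping only the low oil pressure-present terms gives 0.316158, so
  P(low oil pressure | warning light, overheating coolant loop) = 0.316158 / 0.885052 ≈ 0.3572

Pr(low oil pressure | warning light, overheating coolant loop) ≈ 0.3572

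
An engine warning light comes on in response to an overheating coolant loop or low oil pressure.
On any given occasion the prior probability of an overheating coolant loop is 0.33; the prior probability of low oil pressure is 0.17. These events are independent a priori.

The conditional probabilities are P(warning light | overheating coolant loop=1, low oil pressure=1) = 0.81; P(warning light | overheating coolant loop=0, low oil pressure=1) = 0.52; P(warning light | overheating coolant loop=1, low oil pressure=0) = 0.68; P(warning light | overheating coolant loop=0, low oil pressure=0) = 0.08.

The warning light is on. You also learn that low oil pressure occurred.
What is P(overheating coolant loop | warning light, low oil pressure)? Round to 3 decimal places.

P(overheating coolant loop | warning light, low oil pressure) ≈ 0.434

Enumerate both values of overheating coolant loop and weight by the priors:
  P(warning light | low oil pressure) = 0.52×0.67 + 0.81×0.33
        = 0.348400 + 0.267300 = 0.615700
Keeping only the overheating coolant loop-present terms gives 0.267300, so
  P(overheating coolant loop | warning light, low oil pressure) = 0.267300 / 0.615700 ≈ 0.434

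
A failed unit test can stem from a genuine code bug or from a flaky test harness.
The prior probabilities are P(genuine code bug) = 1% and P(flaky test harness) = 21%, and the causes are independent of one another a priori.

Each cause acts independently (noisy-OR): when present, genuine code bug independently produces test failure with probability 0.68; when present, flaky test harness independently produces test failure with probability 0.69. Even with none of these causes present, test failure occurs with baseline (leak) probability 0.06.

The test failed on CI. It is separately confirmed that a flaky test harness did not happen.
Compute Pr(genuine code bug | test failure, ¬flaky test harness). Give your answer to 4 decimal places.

Pr(genuine code bug | test failure, ¬flaky test harness) ≈ 0.1053

Under noisy-OR, P(test failure | causes) = 1 − (1−0.06)·∏(1−qᵢ) over the active causes.
Weight on genuine code bug=true, given the evidence: 0.6992·0.01 = 0.006992
Normalizer over all consistent configurations: 0.06·0.99 + 0.6992·0.01 = 0.066392
Posterior = 0.006992 / 0.066392 ≈ 0.1053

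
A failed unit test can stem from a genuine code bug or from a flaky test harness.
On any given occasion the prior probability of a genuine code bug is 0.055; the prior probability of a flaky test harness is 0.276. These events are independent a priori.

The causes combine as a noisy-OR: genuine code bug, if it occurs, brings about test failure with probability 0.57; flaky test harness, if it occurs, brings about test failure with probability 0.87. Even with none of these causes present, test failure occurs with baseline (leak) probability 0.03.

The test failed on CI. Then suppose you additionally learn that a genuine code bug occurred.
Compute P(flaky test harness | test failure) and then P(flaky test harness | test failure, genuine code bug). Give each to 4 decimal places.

Under noisy-OR, P(test failure | causes) = 1 − (1−0.03)·∏(1−qᵢ) over the active causes.
P(test failure) = 0.03×0.945×0.724 + 0.8739×0.945×0.276 + 0.5829×0.055×0.724 + 0.945777×0.055×0.276 = 0.020525 + 0.227931 + 0.023211 + 0.014357 = 0.286024
The flaky test harness-present share is 0.227931 + 0.014357 = 0.242288.
Hence the posterior is 0.242288/0.286024 ≈ 0.8471.

Now condition on the additional information:
P(test failure | genuine code bug) = 0.5829·0.724 + 0.945777·0.276 = 0.422020 + 0.261034 = 0.683054
Restricting to configurations with flaky test harness present: 0.945777·0.276 = 0.261034.
P(flaky test harness | test failure, genuine code bug) = 0.261034 / 0.683054 ≈ 0.3822
The drop from 0.8471 to 0.3822 is the explaining-away (discounting) effect.

P(flaky test harness | test failure) ≈ 0.8471; P(flaky test harness | test failure, genuine code bug) ≈ 0.3822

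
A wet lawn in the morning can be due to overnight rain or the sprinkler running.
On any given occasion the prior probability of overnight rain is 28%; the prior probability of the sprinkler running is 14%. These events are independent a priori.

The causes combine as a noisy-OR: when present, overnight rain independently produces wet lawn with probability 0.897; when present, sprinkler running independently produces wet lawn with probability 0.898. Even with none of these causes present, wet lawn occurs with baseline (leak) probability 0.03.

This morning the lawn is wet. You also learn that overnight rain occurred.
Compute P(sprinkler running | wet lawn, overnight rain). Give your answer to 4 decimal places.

P(sprinkler running | wet lawn, overnight rain) ≈ 0.1518

Under noisy-OR, P(wet lawn | causes) = 1 − (1−0.03)·∏(1−qᵢ) over the active causes.
For the numerator, keep only sprinkler running=true terms: 0.989809×0.14 = 0.138573
Normalizer over all consistent configurations: 0.90009×0.86 + 0.989809×0.14 = 0.912650
Posterior = 0.138573 / 0.912650 ≈ 0.1518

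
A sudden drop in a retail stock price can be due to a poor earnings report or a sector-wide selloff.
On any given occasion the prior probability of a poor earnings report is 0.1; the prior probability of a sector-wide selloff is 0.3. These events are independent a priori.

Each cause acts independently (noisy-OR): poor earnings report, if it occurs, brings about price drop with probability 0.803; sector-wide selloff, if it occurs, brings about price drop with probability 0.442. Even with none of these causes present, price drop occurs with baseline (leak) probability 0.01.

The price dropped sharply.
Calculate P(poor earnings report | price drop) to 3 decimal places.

P(poor earnings report | price drop) ≈ 0.395

Under noisy-OR, P(price drop | causes) = 1 − (1−0.01)·∏(1−qᵢ) over the active causes.
By total probability over the 4 (poor earnings report, sector-wide selloff) configurations:
  P(price drop) = 0.01*0.9*0.7 + 0.44758*0.9*0.3 + 0.80497*0.1*0.7 + 0.891173*0.1*0.3
        = 0.006300 + 0.120847 + 0.056348 + 0.026735 = 0.210230
The terms with poor earnings report present sum to 0.083083, so
  P(poor earnings report | price drop) = 0.083083 / 0.210230 ≈ 0.395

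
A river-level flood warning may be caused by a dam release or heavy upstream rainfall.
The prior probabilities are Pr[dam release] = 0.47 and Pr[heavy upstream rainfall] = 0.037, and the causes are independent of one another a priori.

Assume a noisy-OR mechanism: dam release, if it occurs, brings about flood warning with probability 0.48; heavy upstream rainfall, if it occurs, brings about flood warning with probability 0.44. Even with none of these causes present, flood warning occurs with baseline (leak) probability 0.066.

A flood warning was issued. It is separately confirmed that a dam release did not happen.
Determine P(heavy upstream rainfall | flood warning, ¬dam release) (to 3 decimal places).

Under noisy-OR, P(flood warning | causes) = 1 − (1−0.066)·∏(1−qᵢ) over the active causes.
For the numerator, keep only heavy upstream rainfall=true terms: 0.47696*0.037 = 0.017648
Normalizer over all consistent configurations: 0.066*0.963 + 0.47696*0.037 = 0.081206
P(heavy upstream rainfall | flood warning, ¬dam release) = 0.017648/0.081206 ≈ 0.217

P(heavy upstream rainfall | flood warning, ¬dam release) ≈ 0.217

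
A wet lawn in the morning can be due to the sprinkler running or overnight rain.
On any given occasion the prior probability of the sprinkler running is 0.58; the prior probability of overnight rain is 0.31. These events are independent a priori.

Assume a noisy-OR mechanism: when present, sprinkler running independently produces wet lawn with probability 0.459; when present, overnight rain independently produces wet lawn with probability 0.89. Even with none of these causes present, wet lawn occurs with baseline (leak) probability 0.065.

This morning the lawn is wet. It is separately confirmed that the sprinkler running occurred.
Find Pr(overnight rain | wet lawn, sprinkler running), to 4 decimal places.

Under noisy-OR, P(wet lawn | causes) = 1 − (1−0.065)·∏(1−qᵢ) over the active causes.
Sum P(wet lawn|·) weighted by the priors over both values of overnight rain:
  P(wet lawn | sprinkler running) = 0.494165·0.69 + 0.944358·0.31
        = 0.340974 + 0.292751 = 0.633725
Configurations with overnight rain contribute 0.292751, so
  P(overnight rain | wet lawn, sprinkler running) = 0.292751 / 0.633725 ≈ 0.4620

Pr(overnight rain | wet lawn, sprinkler running) ≈ 0.4620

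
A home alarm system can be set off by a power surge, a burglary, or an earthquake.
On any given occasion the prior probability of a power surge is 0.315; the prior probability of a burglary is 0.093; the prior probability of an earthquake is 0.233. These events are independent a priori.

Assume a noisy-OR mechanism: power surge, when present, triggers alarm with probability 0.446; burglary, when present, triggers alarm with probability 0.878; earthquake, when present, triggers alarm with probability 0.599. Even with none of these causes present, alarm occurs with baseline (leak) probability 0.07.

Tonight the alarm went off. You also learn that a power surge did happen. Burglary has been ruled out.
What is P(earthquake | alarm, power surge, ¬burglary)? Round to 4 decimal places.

Under noisy-OR, P(alarm | causes) = 1 − (1−0.07)·∏(1−qᵢ) over the active causes.
For the numerator, keep only earthquake=true terms: 0.793397·0.233 = 0.184862
Denominator P(alarm | power surge, ¬burglary): 0.48478·0.767 + 0.793397·0.233 = 0.556688
P(earthquake | alarm, power surge, ¬burglary) = 0.184862/0.556688 ≈ 0.3321

P(earthquake | alarm, power surge, ¬burglary) ≈ 0.3321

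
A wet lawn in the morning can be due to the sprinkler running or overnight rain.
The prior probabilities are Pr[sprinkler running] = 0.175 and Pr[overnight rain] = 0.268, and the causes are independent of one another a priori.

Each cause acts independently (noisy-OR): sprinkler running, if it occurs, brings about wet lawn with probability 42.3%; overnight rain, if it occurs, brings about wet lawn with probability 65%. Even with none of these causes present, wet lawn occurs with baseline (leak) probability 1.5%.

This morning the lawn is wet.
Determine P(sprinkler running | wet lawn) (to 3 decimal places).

P(sprinkler running | wet lawn) ≈ 0.376

Under noisy-OR, P(wet lawn | causes) = 1 − (1−0.015)·∏(1−qᵢ) over the active causes.
Enumerate the 4 (sprinkler running, overnight rain) configurations and weight by the priors:
  P(wet lawn) = 0.015·0.825·0.732 + 0.65525·0.825·0.268 + 0.431655·0.175·0.732 + 0.801079·0.175·0.268
        = 0.009058 + 0.144876 + 0.055295 + 0.037571 = 0.246800
Keeping only the sprinkler running-present terms gives 0.092866, so
  P(sprinkler running | wet lawn) = 0.092866 / 0.246800 ≈ 0.376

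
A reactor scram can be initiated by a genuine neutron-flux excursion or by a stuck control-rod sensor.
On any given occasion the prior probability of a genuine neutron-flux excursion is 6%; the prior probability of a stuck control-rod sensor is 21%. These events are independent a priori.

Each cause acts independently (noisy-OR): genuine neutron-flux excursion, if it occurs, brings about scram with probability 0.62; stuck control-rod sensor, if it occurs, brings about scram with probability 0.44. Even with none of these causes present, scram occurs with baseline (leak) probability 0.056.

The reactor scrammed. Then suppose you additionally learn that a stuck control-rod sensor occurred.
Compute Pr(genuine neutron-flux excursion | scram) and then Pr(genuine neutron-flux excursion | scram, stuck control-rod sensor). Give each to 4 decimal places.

Under noisy-OR, P(scram | causes) = 1 − (1−0.056)·∏(1−qᵢ) over the active causes.
Numerator (weight on configurations with genuine neutron-flux excursion): 0.030397 + 0.010069 = 0.040466
The normalizing constant is 0.056·0.94·0.79 + 0.47136·0.94·0.21 + 0.64128·0.06·0.79 + 0.799117·0.06·0.21 = 0.175098
P(genuine neutron-flux excursion | scram) = 0.040466/0.175098 ≈ 0.2311

With the extra evidence:
P(scram | stuck control-rod sensor) = 0.47136*0.94 + 0.799117*0.06 = 0.443078 + 0.047947 = 0.491025
The genuine neutron-flux excursion-present share is 0.799117*0.06 = 0.047947.
Hence the posterior is 0.047947/0.491025 ≈ 0.0976.
The drop from 0.2311 to 0.0976 is the explaining-away (discounting) effect.

Pr(genuine neutron-flux excursion | scram) ≈ 0.2311; Pr(genuine neutron-flux excursion | scram, stuck control-rod sensor) ≈ 0.0976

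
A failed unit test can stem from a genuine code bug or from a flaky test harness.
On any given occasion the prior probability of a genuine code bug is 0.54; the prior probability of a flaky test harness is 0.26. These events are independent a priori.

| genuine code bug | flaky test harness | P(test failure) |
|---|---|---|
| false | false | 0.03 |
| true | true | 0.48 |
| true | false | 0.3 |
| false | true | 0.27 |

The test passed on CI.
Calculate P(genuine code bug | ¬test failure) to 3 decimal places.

By total probability over the 4 (genuine code bug, flaky test harness) configurations:
  P(¬test failure) = 0.97*0.46*0.74 + 0.73*0.46*0.26 + 0.7*0.54*0.74 + 0.52*0.54*0.26
        = 0.330188 + 0.087308 + 0.279720 + 0.073008 = 0.770224
Keeping only the genuine code bug-present terms gives 0.352728, so
  P(genuine code bug | ¬test failure) = 0.352728 / 0.770224 ≈ 0.458

P(genuine code bug | ¬test failure) ≈ 0.458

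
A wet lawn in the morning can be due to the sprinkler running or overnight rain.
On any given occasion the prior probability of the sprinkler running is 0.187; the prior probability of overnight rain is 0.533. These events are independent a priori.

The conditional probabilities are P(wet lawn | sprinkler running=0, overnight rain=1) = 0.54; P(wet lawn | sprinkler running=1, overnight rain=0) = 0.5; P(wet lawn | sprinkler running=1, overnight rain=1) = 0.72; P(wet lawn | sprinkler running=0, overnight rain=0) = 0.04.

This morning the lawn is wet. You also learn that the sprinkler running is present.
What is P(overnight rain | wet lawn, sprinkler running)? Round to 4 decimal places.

P(wet lawn | sprinkler running) = 0.5·0.467 + 0.72·0.533 = 0.233500 + 0.383760 = 0.617260
Of this, 0.383760 comes from 0.72·0.533 (the overnight rain=true cases).
P(overnight rain | wet lawn, sprinkler running) = 0.383760 / 0.617260 ≈ 0.6217

P(overnight rain | wet lawn, sprinkler running) ≈ 0.6217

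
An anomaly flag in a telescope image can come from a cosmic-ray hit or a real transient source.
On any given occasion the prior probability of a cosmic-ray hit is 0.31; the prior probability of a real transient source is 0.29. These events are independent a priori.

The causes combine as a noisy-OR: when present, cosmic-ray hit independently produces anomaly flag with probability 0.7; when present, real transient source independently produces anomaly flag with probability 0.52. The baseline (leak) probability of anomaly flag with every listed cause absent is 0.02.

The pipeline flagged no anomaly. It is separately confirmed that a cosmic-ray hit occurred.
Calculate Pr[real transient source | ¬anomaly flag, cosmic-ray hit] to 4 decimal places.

Pr[real transient source | ¬anomaly flag, cosmic-ray hit] ≈ 0.1639

Under noisy-OR, P(anomaly flag | causes) = 1 − (1−0.02)·∏(1−qᵢ) over the active causes.
Weight on real transient source=true, given the evidence: 0.14112×0.29 = 0.040925
Denominator P(¬anomaly flag | cosmic-ray hit): 0.294×0.71 + 0.14112×0.29 = 0.249665
P(real transient source | ¬anomaly flag, cosmic-ray hit) = 0.040925/0.249665 ≈ 0.1639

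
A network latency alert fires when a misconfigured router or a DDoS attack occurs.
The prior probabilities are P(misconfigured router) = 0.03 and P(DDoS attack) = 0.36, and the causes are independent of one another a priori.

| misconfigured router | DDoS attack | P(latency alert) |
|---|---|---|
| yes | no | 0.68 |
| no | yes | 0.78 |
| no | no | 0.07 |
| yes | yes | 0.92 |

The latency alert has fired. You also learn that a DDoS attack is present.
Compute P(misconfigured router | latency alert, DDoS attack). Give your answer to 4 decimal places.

Weight on misconfigured router=true, given the evidence: 0.92·0.03 = 0.027600
Denominator P(latency alert | DDoS attack): 0.78·0.97 + 0.92·0.03 = 0.784200
P(misconfigured router | latency alert, DDoS attack) = 0.027600/0.784200 ≈ 0.0352

P(misconfigured router | latency alert, DDoS attack) ≈ 0.0352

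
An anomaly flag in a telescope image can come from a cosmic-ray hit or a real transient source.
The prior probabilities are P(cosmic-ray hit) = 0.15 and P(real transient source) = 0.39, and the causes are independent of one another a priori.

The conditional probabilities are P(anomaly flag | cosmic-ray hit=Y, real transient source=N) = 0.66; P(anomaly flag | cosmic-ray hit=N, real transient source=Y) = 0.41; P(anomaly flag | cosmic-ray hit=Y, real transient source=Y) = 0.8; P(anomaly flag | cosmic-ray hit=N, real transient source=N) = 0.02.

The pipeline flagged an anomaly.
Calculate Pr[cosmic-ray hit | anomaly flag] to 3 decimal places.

P(anomaly flag) = 0.02·0.85·0.61 + 0.41·0.85·0.39 + 0.66·0.15·0.61 + 0.8·0.15·0.39 = 0.010370 + 0.135915 + 0.060390 + 0.046800 = 0.253475
Restricting to configurations with cosmic-ray hit present: 0.060390 + 0.046800 = 0.107190.
P(cosmic-ray hit | anomaly flag) = 0.107190 / 0.253475 ≈ 0.423

Pr[cosmic-ray hit | anomaly flag] ≈ 0.423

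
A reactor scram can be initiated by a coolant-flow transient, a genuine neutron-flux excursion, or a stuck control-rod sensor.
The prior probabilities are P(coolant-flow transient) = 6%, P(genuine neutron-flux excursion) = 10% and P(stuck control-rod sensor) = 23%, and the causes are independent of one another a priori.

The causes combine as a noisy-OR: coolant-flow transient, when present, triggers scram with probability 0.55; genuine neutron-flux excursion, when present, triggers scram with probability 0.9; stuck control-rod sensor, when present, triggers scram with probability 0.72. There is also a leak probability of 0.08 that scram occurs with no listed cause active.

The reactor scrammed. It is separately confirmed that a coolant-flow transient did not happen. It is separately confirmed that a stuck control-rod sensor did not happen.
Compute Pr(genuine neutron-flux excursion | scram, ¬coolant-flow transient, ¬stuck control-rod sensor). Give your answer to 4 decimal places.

Under noisy-OR, P(scram | causes) = 1 − (1−0.08)·∏(1−qᵢ) over the active causes.
P(scram | ¬coolant-flow transient, ¬stuck control-rod sensor) = 0.08×0.9 + 0.908×0.1 = 0.072000 + 0.090800 = 0.162800
Restricting to configurations with genuine neutron-flux excursion present: 0.908×0.1 = 0.090800.
So P(genuine neutron-flux excursion | scram, ¬coolant-flow transient, ¬stuck control-rod sensor) = 0.090800/0.162800 ≈ 0.5577.

Pr(genuine neutron-flux excursion | scram, ¬coolant-flow transient, ¬stuck control-rod sensor) ≈ 0.5577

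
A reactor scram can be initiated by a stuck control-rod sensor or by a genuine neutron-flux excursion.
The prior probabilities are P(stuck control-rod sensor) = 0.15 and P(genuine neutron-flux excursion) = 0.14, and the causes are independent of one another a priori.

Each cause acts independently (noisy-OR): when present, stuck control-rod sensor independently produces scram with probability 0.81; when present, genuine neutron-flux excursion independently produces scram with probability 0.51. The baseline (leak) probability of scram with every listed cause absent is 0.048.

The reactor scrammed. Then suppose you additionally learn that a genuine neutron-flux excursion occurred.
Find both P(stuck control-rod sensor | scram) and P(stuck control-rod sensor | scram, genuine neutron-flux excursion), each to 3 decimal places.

P(stuck control-rod sensor | scram) ≈ 0.559; P(stuck control-rod sensor | scram, genuine neutron-flux excursion) ≈ 0.232

Under noisy-OR, P(scram | causes) = 1 − (1−0.048)·∏(1−qᵢ) over the active causes.
By total probability over the 4 (stuck control-rod sensor, genuine neutron-flux excursion) configurations:
  P(scram) = 0.048·0.85·0.86 + 0.53352·0.85·0.14 + 0.81912·0.15·0.86 + 0.911369·0.15·0.14
        = 0.035088 + 0.063489 + 0.105666 + 0.019139 = 0.223382
Configurations with stuck control-rod sensor contribute 0.124805, so
  P(stuck control-rod sensor | scram) = 0.124805 / 0.223382 ≈ 0.559

Now also conditioning on genuine neutron-flux excursion=true:
P(scram | genuine neutron-flux excursion) = 0.53352×0.85 + 0.911369×0.15 = 0.453492 + 0.136705 = 0.590197
Of this, 0.136705 comes from 0.911369×0.15 (the stuck control-rod sensor=true cases).
So P(stuck control-rod sensor | scram, genuine neutron-flux excursion) = 0.136705/0.590197 ≈ 0.232.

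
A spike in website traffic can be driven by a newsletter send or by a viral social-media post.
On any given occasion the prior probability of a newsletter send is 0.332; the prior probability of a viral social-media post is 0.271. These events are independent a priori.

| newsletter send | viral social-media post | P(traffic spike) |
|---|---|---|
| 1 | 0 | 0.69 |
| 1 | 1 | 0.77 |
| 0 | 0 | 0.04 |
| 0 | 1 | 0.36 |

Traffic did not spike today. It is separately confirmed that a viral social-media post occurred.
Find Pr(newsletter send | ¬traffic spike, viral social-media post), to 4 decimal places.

By total probability over both values of newsletter send:
  P(¬traffic spike | viral social-media post) = 0.64·0.668 + 0.23·0.332
        = 0.427520 + 0.076360 = 0.503880
Keeping only the newsletter send-present terms gives 0.076360, so
  P(newsletter send | ¬traffic spike, viral social-media post) = 0.076360 / 0.503880 ≈ 0.1515

Pr(newsletter send | ¬traffic spike, viral social-media post) ≈ 0.1515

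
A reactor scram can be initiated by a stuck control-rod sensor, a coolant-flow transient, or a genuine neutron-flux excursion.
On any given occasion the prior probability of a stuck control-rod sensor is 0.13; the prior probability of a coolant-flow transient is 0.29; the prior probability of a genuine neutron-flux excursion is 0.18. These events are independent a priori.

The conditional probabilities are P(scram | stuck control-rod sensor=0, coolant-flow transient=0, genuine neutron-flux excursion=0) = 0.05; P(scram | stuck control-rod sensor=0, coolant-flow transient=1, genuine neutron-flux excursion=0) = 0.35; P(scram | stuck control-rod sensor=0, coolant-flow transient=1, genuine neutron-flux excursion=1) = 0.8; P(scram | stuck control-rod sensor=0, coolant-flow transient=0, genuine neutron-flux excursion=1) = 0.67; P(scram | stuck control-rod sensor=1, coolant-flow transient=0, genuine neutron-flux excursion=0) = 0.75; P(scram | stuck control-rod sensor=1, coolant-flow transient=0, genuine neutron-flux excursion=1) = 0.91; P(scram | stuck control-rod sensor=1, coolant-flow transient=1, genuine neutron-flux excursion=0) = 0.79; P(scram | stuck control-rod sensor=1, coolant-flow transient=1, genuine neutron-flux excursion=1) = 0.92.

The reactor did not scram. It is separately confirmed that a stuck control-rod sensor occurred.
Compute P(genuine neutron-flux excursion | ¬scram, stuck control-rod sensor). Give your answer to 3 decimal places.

Sum P(¬scram|·) weighted by the priors over the 4 (coolant-flow transient, genuine neutron-flux excursion) configurations:
  P(¬scram | stuck control-rod sensor) = 0.25·0.71·0.82 + 0.09·0.71·0.18 + 0.21·0.29·0.82 + 0.08·0.29·0.18
        = 0.145550 + 0.011502 + 0.049938 + 0.004176 = 0.211166
Keeping only the genuine neutron-flux excursion-present terms gives 0.015678, so
  P(genuine neutron-flux excursion | ¬scram, stuck control-rod sensor) = 0.015678 / 0.211166 ≈ 0.074

P(genuine neutron-flux excursion | ¬scram, stuck control-rod sensor) ≈ 0.074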